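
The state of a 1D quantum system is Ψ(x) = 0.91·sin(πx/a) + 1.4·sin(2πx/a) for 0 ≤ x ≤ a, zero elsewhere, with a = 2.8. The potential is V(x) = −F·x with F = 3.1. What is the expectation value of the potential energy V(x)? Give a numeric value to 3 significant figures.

-2.91

⟨V⟩ = ∫ V(x)·|Ψ|² dx / ∫|Ψ|² dx.
On 0 ≤ x ≤ a (j ≠ l): ∫sin²(jπx/a) dx = a/2, ∫sin(jπx/a)·sin(lπx/a) dx = 0; diagonal moments ∫x·sin²(jπx/a) dx = a²/4, ∫x²·sin²(jπx/a) dx = a³·(1/6 − 1/(4j²π²)); cross terms ∫x·sin(jπx/a)·sin(lπx/a) dx = 0 for j + l even and −4jla²/(π²(j² − l²)²) for j + l odd, ∫x²·sin(jπx/a)·sin(lπx/a) dx = (−1)^(j+l)·4jla³/(π²(j² − l²)²); higher powers the same way via product-to-sum and parts.
State is unnormalized: ∫|Ψ|² dx = 3.9033, and ∫Ψ*·V(x)·Ψ dx = -11.363, so ⟨V⟩ = -11.363 / 3.9033.
⟨V⟩ = -2.9111.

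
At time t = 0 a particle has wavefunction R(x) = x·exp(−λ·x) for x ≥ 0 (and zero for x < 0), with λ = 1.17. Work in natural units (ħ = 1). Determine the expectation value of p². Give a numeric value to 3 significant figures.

p² R = −ħ² d²R/dx²; ⟨p²⟩ = −ħ² ∫ R*·R'' dx / ∫|R|² dx.
Differentiate x·exp(−λ·x) with the product rule; every integrand then reduces to terms xʲ·e^(−2λx) on [0, ∞), with ∫₀^∞ xʲ·e^(−2λx) dx = j!/(2λ)^(j+1).
State is unnormalized: ∫|R|² dx = 0.15609, and ∫R*·(−ħ² R'') dx = 0.21368, so ⟨p²⟩ = 0.21368 / 0.15609.
⟨p²⟩ = 1.3689.

1.37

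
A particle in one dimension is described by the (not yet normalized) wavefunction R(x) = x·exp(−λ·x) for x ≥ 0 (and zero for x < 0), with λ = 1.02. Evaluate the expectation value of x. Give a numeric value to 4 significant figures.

1.471

⟨x⟩ = ∫ x·|R|² dx / ∫|R|² dx (integrals over the domain).
Every integrand reduces to terms xʲ·e^(−2λx) on [0, ∞); use ∫₀^∞ xʲ·e^(−2λx) dx = j!/(2λ)^(j+1).
State is unnormalized: ∫|R|² dx = 0.23558, and ∫R*·x·R dx = 0.34644, so ⟨x⟩ = 0.34644 / 0.23558.
⟨x⟩ = 1.4706.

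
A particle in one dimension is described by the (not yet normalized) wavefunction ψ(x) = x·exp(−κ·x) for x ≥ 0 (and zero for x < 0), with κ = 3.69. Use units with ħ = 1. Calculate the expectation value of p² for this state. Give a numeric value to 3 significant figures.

p² ψ = −ħ² d²ψ/dx²; ⟨p²⟩ = −ħ² ∫ ψ*·ψ'' dx / ∫|ψ|² dx.
Differentiate x·exp(−κ·x) with the product rule; every integrand then reduces to terms xʲ·e^(−2κx) on [0, ∞), with ∫₀^∞ xʲ·e^(−2κx) dx = j!/(2κ)^(j+1).
State is unnormalized: ∫|ψ|² dx = 0.0049758, and ∫ψ*·(−ħ² ψ'') dx = 0.067751, so ⟨p²⟩ = 0.067751 / 0.0049758.
⟨p²⟩ = 13.616.

13.6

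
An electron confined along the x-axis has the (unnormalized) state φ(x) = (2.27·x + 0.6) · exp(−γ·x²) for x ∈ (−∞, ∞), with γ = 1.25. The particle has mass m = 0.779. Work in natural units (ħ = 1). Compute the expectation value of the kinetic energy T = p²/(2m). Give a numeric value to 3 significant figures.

1.99

T = −(ħ²/2m) d²/dx², so ⟨T⟩ = −(ħ²/2m) ∫ φ*·φ'' dx / ∫|φ|² dx; with m = 0.779.
Expand each integrand as polynomial × e^(−2γx²) and use ∫x^(2j)·e^(−2γx²) dx = (2j−1)!!/(4γ)^j · √(π/(2γ)), odd powers → 0; here √(π/(2γ)) = 1.1210. Differentiate with the product rule, d/dx e^(−γx²) = −2γx·e^(−γx²).
State is unnormalized: ∫|φ|² dx = 1.5588, and ∫φ*·(−ħ²/2m · φ'') dx = 3.1045, so ⟨T⟩ = 3.1045 / 1.5588.
⟨T⟩ = 1.9915.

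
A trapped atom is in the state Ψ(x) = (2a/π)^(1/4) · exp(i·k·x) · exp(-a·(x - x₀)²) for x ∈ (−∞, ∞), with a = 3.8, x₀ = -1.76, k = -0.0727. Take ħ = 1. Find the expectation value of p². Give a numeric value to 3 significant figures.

3.81

p² Ψ = −ħ² d²Ψ/dx²; ⟨p²⟩ = −ħ² ∫ Ψ*·Ψ'' dx.
Gaussian moments (u = x − x₀): ∫u^(2j)·e^(−2au²) du = (2j−1)!!/(4a)^j · √(π/(2a)), odd powers integrate to 0; here √(π/(2a)) = 0.64294. Derivatives: Ψ′ = (ik − 2au)·Ψ, Ψ″ = ((ik − 2au)² − 2a)·Ψ; the odd-in-u pieces drop out.
⟨p²⟩ = 3.8053.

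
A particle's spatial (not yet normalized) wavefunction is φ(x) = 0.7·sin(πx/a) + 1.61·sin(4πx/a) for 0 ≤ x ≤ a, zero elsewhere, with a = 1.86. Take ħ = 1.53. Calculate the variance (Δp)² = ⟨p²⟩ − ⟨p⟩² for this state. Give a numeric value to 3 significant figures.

Compute ⟨p⟩ and ⟨p²⟩ separately; (Δp)² = ⟨p²⟩ − ⟨p⟩².
d²/dx² sin(jπx/a) = −(jπ/a)²·sin(jπx/a); on 0 ≤ x ≤ a, ∫sin²(jπx/a) dx = a/2 and ∫sin(jπx/a)·sin(lπx/a) dx = 0 for j ≠ l, so only diagonal terms survive in ∫|φ|² and ∫φ·φ″; ∫φ·φ′ dx = [φ²/2] between the walls = 0.
Normalization: ∫|φ|² dx = 2.8664.
⟨p⟩ = 0.0000 and ⟨p²⟩ = 90.925.
(Δp)² = 90.925 − (0.0000)² = 90.925.

90.9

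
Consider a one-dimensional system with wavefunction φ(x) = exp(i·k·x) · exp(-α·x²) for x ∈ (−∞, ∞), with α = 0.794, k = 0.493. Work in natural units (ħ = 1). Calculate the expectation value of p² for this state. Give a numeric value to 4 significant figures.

p² φ = −ħ² d²φ/dx²; ⟨p²⟩ = −ħ² ∫ φ*·φ'' dx / ∫|φ|² dx.
Gaussian moments: ∫x^(2j)·e^(−2αx²) dx = (2j−1)!!/(4α)^j · √(π/(2α)), odd powers integrate to 0; here √(π/(2α)) = 1.4065. Derivatives: φ′ = (ik − 2αx)·φ, φ″ = ((ik − 2αx)² − 2α)·φ; the odd-in-x pieces drop out.
State is unnormalized: ∫|φ|² dx = 1.4065, and ∫φ*·(−ħ² φ'') dx = 1.4586, so ⟨p²⟩ = 1.4586 / 1.4065.
⟨p²⟩ = 1.0370.

1.037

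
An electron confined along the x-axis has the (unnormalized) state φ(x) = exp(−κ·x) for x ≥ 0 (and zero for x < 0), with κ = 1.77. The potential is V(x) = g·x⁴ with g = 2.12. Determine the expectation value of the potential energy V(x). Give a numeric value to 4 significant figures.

0.3240

⟨V⟩ = ∫ V(x)·|φ|² dx / ∫|φ|² dx.
Every integrand reduces to terms xʲ·e^(−2κx) on [0, ∞); use ∫₀^∞ xʲ·e^(−2κx) dx = j!/(2κ)^(j+1).
State is unnormalized: ∫|φ|² dx = 0.28249, and ∫φ*·V(x)·φ dx = 0.091523, so ⟨V⟩ = 0.091523 / 0.28249.
⟨V⟩ = 0.32399.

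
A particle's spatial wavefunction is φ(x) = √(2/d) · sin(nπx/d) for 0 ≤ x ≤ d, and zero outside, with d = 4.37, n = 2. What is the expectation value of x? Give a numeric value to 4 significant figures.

⟨x⟩ = ∫ x·|φ|² dx (integrals over the domain).
With sin²θ = (1 − cos2θ)/2 on 0 ≤ x ≤ d: ∫sin²(nπx/d) dx = d/2, ∫x·sin²(nπx/d) dx = d²/4, ∫x²·sin²(nπx/d) dx = d³·(1/6 − 1/(4n²π²)); higher powers xᵏ the same way, integrating xᵏ·cos(2nπx/d) by parts.
⟨x⟩ = 2.1850.

2.185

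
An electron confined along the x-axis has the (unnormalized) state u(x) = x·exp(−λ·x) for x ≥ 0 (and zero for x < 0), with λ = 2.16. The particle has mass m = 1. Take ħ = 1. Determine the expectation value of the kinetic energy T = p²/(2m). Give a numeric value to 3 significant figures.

2.33

T = −(ħ²/2m) d²/dx², so ⟨T⟩ = −(ħ²/2m) ∫ u*·u'' dx / ∫|u|² dx; with m = 1.
Differentiate x·exp(−λ·x) with the product rule; every integrand then reduces to terms xʲ·e^(−2λx) on [0, ∞), with ∫₀^∞ xʲ·e^(−2λx) dx = j!/(2λ)^(j+1).
State is unnormalized: ∫|u|² dx = 0.024807, and ∫u*·(−ħ²/2m · u'') dx = 0.057870, so ⟨T⟩ = 0.057870 / 0.024807.
⟨T⟩ = 2.3328.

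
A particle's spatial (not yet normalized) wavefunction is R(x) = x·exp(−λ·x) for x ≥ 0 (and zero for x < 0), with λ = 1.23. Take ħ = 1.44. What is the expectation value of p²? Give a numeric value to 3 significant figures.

p² R = −ħ² d²R/dx²; ⟨p²⟩ = −ħ² ∫ R*·R'' dx / ∫|R|² dx.
Differentiate x·exp(−λ·x) with the product rule; every integrand then reduces to terms xʲ·e^(−2λx) on [0, ∞), with ∫₀^∞ xʲ·e^(−2λx) dx = j!/(2λ)^(j+1).
State is unnormalized: ∫|R|² dx = 0.13435, and ∫R*·(−ħ² R'') dx = 0.42146, so ⟨p²⟩ = 0.42146 / 0.13435.
⟨p²⟩ = 3.1371.

3.14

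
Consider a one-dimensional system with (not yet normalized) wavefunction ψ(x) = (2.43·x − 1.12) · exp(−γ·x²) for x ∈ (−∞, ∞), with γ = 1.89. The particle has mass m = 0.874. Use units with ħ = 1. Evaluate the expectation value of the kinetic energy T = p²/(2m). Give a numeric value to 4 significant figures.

1.911

T = −(ħ²/2m) d²/dx², so ⟨T⟩ = −(ħ²/2m) ∫ ψ*·ψ'' dx / ∫|ψ|² dx; with m = 0.874.
Expand each integrand as polynomial × e^(−2γx²) and use ∫x^(2j)·e^(−2γx²) dx = (2j−1)!!/(4γ)^j · √(π/(2γ)), odd powers → 0; here √(π/(2γ)) = 0.91165. Differentiate with the product rule, d/dx e^(−γx²) = −2γx·e^(−γx²).
State is unnormalized: ∫|ψ|² dx = 1.8556, and ∫ψ*·(−ħ²/2m · ψ'') dx = 3.5462, so ⟨T⟩ = 3.5462 / 1.8556.
⟨T⟩ = 1.9110.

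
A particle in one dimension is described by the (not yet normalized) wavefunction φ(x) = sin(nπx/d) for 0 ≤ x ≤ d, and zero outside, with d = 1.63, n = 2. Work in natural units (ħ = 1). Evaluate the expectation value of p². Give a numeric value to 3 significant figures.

14.9

p² φ = −ħ² d²φ/dx²; ⟨p²⟩ = −ħ² ∫ φ*·φ'' dx / ∫|φ|² dx.
d/dx sin(nπx/d) = (nπ/d)·cos(nπx/d) and d²/dx² sin(nπx/d) = −(nπ/d)²·sin(nπx/d); on 0 ≤ x ≤ d, ∫sin²(nπx/d) dx = d/2 and ∫sin(nπx/d)·cos(nπx/d) dx = 0.
State is unnormalized: ∫|φ|² dx = 0.81500, and ∫φ*·(−ħ² φ'') dx = 12.110, so ⟨p²⟩ = 12.110 / 0.81500.
⟨p²⟩ = 14.859.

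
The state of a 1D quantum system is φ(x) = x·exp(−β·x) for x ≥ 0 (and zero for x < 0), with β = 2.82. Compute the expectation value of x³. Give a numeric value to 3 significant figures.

⟨x³⟩ = ∫ x³·|φ|² dx / ∫|φ|² dx (integrals over the domain).
Every integrand reduces to terms xʲ·e^(−2βx) on [0, ∞); use ∫₀^∞ xʲ·e^(−2βx) dx = j!/(2β)^(j+1).
State is unnormalized: ∫|φ|² dx = 0.011148, and ∫φ*·x³·φ dx = 0.0037283, so ⟨x³⟩ = 0.0037283 / 0.011148.
⟨x³⟩ = 0.33444.

0.334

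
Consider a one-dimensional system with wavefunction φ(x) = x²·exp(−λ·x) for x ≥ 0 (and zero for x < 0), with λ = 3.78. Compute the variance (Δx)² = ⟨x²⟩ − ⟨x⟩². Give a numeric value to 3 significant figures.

Compute ⟨x⟩ and ⟨x²⟩ separately, then (Δx)² = ⟨x²⟩ − ⟨x⟩².
Every integrand reduces to terms xʲ·e^(−2λx) on [0, ∞); use ∫₀^∞ xʲ·e^(−2λx) dx = j!/(2λ)^(j+1).
Normalization: ∫|φ|² dx = 0.00097186.
⟨x⟩ = 0.66138 and ⟨x²⟩ = 0.52490.
(Δx)² = 0.52490 − (0.66138)² = 0.087484.

0.0875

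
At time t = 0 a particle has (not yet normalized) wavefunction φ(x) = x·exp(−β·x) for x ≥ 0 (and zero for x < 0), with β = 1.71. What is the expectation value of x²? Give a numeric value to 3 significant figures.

1.03

⟨x²⟩ = ∫ x²·|φ|² dx / ∫|φ|² dx (integrals over the domain).
Every integrand reduces to terms xʲ·e^(−2βx) on [0, ∞); use ∫₀^∞ xʲ·e^(−2βx) dx = j!/(2β)^(j+1).
State is unnormalized: ∫|φ|² dx = 0.049998, and ∫φ*·x²·φ dx = 0.051296, so ⟨x²⟩ = 0.051296 / 0.049998.
⟨x²⟩ = 1.0260.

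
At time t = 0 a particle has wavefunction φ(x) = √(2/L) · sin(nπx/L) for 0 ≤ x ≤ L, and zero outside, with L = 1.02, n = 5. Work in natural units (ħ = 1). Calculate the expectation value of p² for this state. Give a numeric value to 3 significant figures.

p² φ = −ħ² d²φ/dx²; ⟨p²⟩ = −ħ² ∫ φ*·φ'' dx.
d/dx sin(nπx/L) = (nπ/L)·cos(nπx/L) and d²/dx² sin(nπx/L) = −(nπ/L)²·sin(nπx/L); on 0 ≤ x ≤ L, ∫sin²(nπx/L) dx = L/2 and ∫sin(nπx/L)·cos(nπx/L) dx = 0.
⟨p²⟩ = 237.16.

237.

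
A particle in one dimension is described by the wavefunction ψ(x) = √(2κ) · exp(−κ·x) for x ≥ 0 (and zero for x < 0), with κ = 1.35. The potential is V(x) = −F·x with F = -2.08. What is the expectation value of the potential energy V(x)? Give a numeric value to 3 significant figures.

0.770

⟨V⟩ = ∫ V(x)·|ψ|² dx.
Every integrand reduces to terms xʲ·e^(−2κx) on [0, ∞); use ∫₀^∞ xʲ·e^(−2κx) dx = j!/(2κ)^(j+1).
⟨V⟩ = 0.77037.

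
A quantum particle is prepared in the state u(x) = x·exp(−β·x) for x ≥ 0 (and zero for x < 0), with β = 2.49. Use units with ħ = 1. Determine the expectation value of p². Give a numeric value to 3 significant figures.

6.20

p² u = −ħ² d²u/dx²; ⟨p²⟩ = −ħ² ∫ u*·u'' dx / ∫|u|² dx.
Differentiate x·exp(−β·x) with the product rule; every integrand then reduces to terms xʲ·e^(−2βx) on [0, ∞), with ∫₀^∞ xʲ·e^(−2βx) dx = j!/(2β)^(j+1).
State is unnormalized: ∫|u|² dx = 0.016194, and ∫u*·(−ħ² u'') dx = 0.10040, so ⟨p²⟩ = 0.10040 / 0.016194.
⟨p²⟩ = 6.2001.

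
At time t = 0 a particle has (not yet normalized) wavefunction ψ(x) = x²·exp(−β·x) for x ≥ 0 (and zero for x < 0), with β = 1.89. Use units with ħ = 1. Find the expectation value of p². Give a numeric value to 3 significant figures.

1.19

p² ψ = −ħ² d²ψ/dx²; ⟨p²⟩ = −ħ² ∫ ψ*·ψ'' dx / ∫|ψ|² dx.
Differentiate x²·exp(−β·x) with the product rule; every integrand then reduces to terms xʲ·e^(−2βx) on [0, ∞), with ∫₀^∞ xʲ·e^(−2βx) dx = j!/(2β)^(j+1).
State is unnormalized: ∫|ψ|² dx = 0.031099, and ∫ψ*·(−ħ² ψ'') dx = 0.037030, so ⟨p²⟩ = 0.037030 / 0.031099.
⟨p²⟩ = 1.1907.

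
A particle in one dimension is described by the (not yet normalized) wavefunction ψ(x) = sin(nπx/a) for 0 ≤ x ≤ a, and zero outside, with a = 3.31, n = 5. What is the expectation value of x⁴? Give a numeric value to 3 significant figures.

23.5

⟨x⁴⟩ = ∫ x⁴·|ψ|² dx / ∫|ψ|² dx (integrals over the domain).
With sin²θ = (1 − cos2θ)/2 on 0 ≤ x ≤ a: ∫sin²(nπx/a) dx = a/2, ∫x·sin²(nπx/a) dx = a²/4, ∫x²·sin²(nπx/a) dx = a³·(1/6 − 1/(4n²π²)); higher powers xᵏ the same way, integrating xᵏ·cos(2nπx/a) by parts.
State is unnormalized: ∫|ψ|² dx = 1.6550, and ∫ψ*·x⁴·ψ dx = 38.932, so ⟨x⁴⟩ = 38.932 / 1.6550.
⟨x⁴⟩ = 23.524.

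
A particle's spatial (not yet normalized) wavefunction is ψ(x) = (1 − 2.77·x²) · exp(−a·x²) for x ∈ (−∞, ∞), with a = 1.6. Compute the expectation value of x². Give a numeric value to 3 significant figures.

0.272

⟨x²⟩ = ∫ x²·|ψ|² dx / ∫|ψ|² dx (integrals over the domain).
Expand each integrand as polynomial × e^(−2ax²) and use ∫x^(2j)·e^(−2ax²) dx = (2j−1)!!/(4a)^j · √(π/(2a)), odd powers → 0; here √(π/(2a)) = 0.99083.
State is unnormalized: ∫|ψ|² dx = 0.68997, and ∫ψ*·x²·ψ dx = 0.18780, so ⟨x²⟩ = 0.18780 / 0.68997.
⟨x²⟩ = 0.27218.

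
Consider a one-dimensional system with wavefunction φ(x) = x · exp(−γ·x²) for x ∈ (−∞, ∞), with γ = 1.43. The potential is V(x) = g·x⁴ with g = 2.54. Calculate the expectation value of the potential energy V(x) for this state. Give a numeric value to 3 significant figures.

⟨V⟩ = ∫ V(x)·|φ|² dx / ∫|φ|² dx.
Expand each integrand as polynomial × e^(−2γx²) and use ∫x^(2j)·e^(−2γx²) dx = (2j−1)!!/(4γ)^j · √(π/(2γ)), odd powers → 0; here √(π/(2γ)) = 1.0481.
State is unnormalized: ∫|φ|² dx = 0.18323, and ∫φ*·V(x)·φ dx = 0.21337, so ⟨V⟩ = 0.21337 / 0.18323.
⟨V⟩ = 1.1645.

1.16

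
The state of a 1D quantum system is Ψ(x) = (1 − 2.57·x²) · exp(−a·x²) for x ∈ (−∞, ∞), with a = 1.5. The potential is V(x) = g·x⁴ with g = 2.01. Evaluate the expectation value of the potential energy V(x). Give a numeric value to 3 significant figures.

0.758

⟨V⟩ = ∫ V(x)·|Ψ|² dx / ∫|Ψ|² dx.
Expand each integrand as polynomial × e^(−2ax²) and use ∫x^(2j)·e^(−2ax²) dx = (2j−1)!!/(4a)^j · √(π/(2a)), odd powers → 0; here √(π/(2a)) = 1.0233.
State is unnormalized: ∫|Ψ|² dx = 0.70992, and ∫Ψ*·V(x)·Ψ dx = 0.53789, so ⟨V⟩ = 0.53789 / 0.70992.
⟨V⟩ = 0.75768.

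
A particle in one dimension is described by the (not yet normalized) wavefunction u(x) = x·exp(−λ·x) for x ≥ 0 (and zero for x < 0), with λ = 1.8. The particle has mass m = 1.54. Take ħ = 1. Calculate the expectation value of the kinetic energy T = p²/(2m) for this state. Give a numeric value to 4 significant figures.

1.052

T = −(ħ²/2m) d²/dx², so ⟨T⟩ = −(ħ²/2m) ∫ u*·u'' dx / ∫|u|² dx; with m = 1.54.
Differentiate x·exp(−λ·x) with the product rule; every integrand then reduces to terms xʲ·e^(−2λx) on [0, ∞), with ∫₀^∞ xʲ·e^(−2λx) dx = j!/(2λ)^(j+1).
State is unnormalized: ∫|u|² dx = 0.042867, and ∫u*·(−ħ²/2m · u'') dx = 0.045094, so ⟨T⟩ = 0.045094 / 0.042867.
⟨T⟩ = 1.0519.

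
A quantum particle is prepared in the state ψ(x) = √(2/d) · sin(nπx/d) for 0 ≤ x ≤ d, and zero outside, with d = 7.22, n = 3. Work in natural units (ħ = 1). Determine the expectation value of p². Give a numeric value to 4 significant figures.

1.704

p² ψ = −ħ² d²ψ/dx²; ⟨p²⟩ = −ħ² ∫ ψ*·ψ'' dx.
d/dx sin(nπx/d) = (nπ/d)·cos(nπx/d) and d²/dx² sin(nπx/d) = −(nπ/d)²·sin(nπx/d); on 0 ≤ x ≤ d, ∫sin²(nπx/d) dx = d/2 and ∫sin(nπx/d)·cos(nπx/d) dx = 0.
⟨p²⟩ = 1.7040.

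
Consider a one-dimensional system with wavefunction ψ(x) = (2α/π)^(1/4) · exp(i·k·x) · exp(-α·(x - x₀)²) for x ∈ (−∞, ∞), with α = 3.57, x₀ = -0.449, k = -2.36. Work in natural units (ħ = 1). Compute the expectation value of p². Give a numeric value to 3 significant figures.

9.14

p² ψ = −ħ² d²ψ/dx²; ⟨p²⟩ = −ħ² ∫ ψ*·ψ'' dx.
Gaussian moments (u = x − x₀): ∫u^(2j)·e^(−2αu²) du = (2j−1)!!/(4α)^j · √(π/(2α)), odd powers integrate to 0; here √(π/(2α)) = 0.66332. Derivatives: ψ′ = (ik − 2αu)·ψ, ψ″ = ((ik − 2αu)² − 2α)·ψ; the odd-in-u pieces drop out.
⟨p²⟩ = 9.1396.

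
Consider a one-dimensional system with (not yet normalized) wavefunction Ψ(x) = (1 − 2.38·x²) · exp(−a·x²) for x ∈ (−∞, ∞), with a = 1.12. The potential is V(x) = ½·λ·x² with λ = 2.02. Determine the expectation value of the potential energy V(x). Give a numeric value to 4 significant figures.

⟨V⟩ = ∫ V(x)·|Ψ|² dx / ∫|Ψ|² dx.
Expand each integrand as polynomial × e^(−2ax²) and use ∫x^(2j)·e^(−2ax²) dx = (2j−1)!!/(4a)^j · √(π/(2a)), odd powers → 0; here √(π/(2a)) = 1.1843.
State is unnormalized: ∫|Ψ|² dx = 0.92868, and ∫Ψ*·V(x)·Ψ dx = 0.54623, so ⟨V⟩ = 0.54623 / 0.92868.
⟨V⟩ = 0.58818.

0.5882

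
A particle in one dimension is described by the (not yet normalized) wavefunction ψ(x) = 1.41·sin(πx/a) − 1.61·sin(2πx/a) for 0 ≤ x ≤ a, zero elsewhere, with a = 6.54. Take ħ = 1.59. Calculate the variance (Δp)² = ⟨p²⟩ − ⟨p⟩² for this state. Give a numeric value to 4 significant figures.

Compute ⟨p⟩ and ⟨p²⟩ separately; (Δp)² = ⟨p²⟩ − ⟨p⟩².
d²/dx² sin(jπx/a) = −(jπ/a)²·sin(jπx/a); on 0 ≤ x ≤ a, ∫sin²(jπx/a) dx = a/2 and ∫sin(jπx/a)·sin(lπx/a) dx = 0 for j ≠ l, so only diagonal terms survive in ∫|ψ|² and ∫ψ·ψ″; ∫ψ·ψ′ dx = [ψ²/2] between the walls = 0.
Normalization: ∫|ψ|² dx = 14.977.
⟨p⟩ = 0.0000 and ⟨p²⟩ = 1.5738.
(Δp)² = 1.5738 − (0.0000)² = 1.5738.

1.574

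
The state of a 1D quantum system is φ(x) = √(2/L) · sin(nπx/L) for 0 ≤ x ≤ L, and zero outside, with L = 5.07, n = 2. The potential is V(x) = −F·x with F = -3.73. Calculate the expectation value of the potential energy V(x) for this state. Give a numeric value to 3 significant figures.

⟨V⟩ = ∫ V(x)·|φ|² dx.
With sin²θ = (1 − cos2θ)/2 on 0 ≤ x ≤ L: ∫sin²(nπx/L) dx = L/2, ∫x·sin²(nπx/L) dx = L²/4, ∫x²·sin²(nπx/L) dx = L³·(1/6 − 1/(4n²π²)); higher powers xᵏ the same way, integrating xᵏ·cos(2nπx/L) by parts.
⟨V⟩ = 9.4556.

9.46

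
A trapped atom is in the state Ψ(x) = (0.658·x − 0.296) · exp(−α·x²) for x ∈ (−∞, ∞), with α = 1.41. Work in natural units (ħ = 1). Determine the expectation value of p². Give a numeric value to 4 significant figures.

p² Ψ = −ħ² d²Ψ/dx²; ⟨p²⟩ = −ħ² ∫ Ψ*·Ψ'' dx / ∫|Ψ|² dx.
Expand each integrand as polynomial × e^(−2αx²) and use ∫x^(2j)·e^(−2αx²) dx = (2j−1)!!/(4α)^j · √(π/(2α)), odd powers → 0; here √(π/(2α)) = 1.0555. Differentiate with the product rule, d/dx e^(−αx²) = −2αx·e^(−αx²).
State is unnormalized: ∫|Ψ|² dx = 0.17350, and ∫Ψ*·(−ħ² Ψ'') dx = 0.47313, so ⟨p²⟩ = 0.47313 / 0.17350.
⟨p²⟩ = 2.7269.

2.727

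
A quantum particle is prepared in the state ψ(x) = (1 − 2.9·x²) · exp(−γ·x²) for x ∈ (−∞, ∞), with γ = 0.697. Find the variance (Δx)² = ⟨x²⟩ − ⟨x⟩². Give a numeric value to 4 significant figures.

Compute ⟨x⟩ and ⟨x²⟩ separately, then (Δx)² = ⟨x²⟩ − ⟨x⟩².
Expand each integrand as polynomial × e^(−2γx²) and use ∫x^(2j)·e^(−2γx²) dx = (2j−1)!!/(4γ)^j · √(π/(2γ)), odd powers → 0; here √(π/(2γ)) = 1.5012.
Normalization: ∫|ψ|² dx = 3.2509.
⟨x⟩ = 0.0000 and ⟨x²⟩ = 1.8200.
(Δx)² = 1.8200 − (0.0000)² = 1.8200.

1.820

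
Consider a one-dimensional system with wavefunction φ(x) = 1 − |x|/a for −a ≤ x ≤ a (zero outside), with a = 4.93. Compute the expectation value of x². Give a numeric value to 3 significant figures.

⟨x²⟩ = ∫ x²·|φ|² dx / ∫|φ|² dx (integrals over the domain).
φ is even, so ∫ over [−a, a] = 2∫₀ᵃ with φ = 1 − x/a there: ∫₀ᵃ (1 − x/a)² dx = a/3, ∫₀ᵃ x²(1 − x/a)² dx = a³/30, ∫₀ᵃ x⁴(1 − x/a)² dx = a⁵/105.
State is unnormalized: ∫|φ|² dx = 3.2867, and ∫φ*·x²·φ dx = 7.9882, so ⟨x²⟩ = 7.9882 / 3.2867.
⟨x²⟩ = 2.4305.

2.43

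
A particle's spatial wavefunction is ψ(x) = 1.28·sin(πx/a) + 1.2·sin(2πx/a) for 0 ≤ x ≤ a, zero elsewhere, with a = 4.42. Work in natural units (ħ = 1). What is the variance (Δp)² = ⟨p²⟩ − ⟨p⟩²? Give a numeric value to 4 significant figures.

Compute ⟨p⟩ and ⟨p²⟩ separately; (Δp)² = ⟨p²⟩ − ⟨p⟩².
d²/dx² sin(jπx/a) = −(jπ/a)²·sin(jπx/a); on 0 ≤ x ≤ a, ∫sin²(jπx/a) dx = a/2 and ∫sin(jπx/a)·sin(lπx/a) dx = 0 for j ≠ l, so only diagonal terms survive in ∫|ψ|² and ∫ψ·ψ″; ∫ψ·ψ′ dx = [ψ²/2] between the walls = 0.
Normalization: ∫|ψ|² dx = 6.8033.
⟨p⟩ = 0.0000 and ⟨p²⟩ = 1.2141.
(Δp)² = 1.2141 − (0.0000)² = 1.2141.

1.214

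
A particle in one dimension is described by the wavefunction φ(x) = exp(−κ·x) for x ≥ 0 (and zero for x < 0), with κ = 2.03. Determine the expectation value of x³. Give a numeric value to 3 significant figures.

⟨x³⟩ = ∫ x³·|φ|² dx / ∫|φ|² dx (integrals over the domain).
Every integrand reduces to terms xʲ·e^(−2κx) on [0, ∞); use ∫₀^∞ xʲ·e^(−2κx) dx = j!/(2κ)^(j+1).
State is unnormalized: ∫|φ|² dx = 0.24631, and ∫φ*·x³·φ dx = 0.022082, so ⟨x³⟩ = 0.022082 / 0.24631.
⟨x³⟩ = 0.089655.

0.0897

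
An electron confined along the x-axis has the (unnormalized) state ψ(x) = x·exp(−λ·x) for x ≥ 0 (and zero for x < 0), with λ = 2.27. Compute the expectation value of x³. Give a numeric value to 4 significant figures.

0.6412

⟨x³⟩ = ∫ x³·|ψ|² dx / ∫|ψ|² dx (integrals over the domain).
Every integrand reduces to terms xʲ·e^(−2λx) on [0, ∞); use ∫₀^∞ xʲ·e^(−2λx) dx = j!/(2λ)^(j+1).
State is unnormalized: ∫|ψ|² dx = 0.021373, and ∫ψ*·x³·ψ dx = 0.013704, so ⟨x³⟩ = 0.013704 / 0.021373.
⟨x³⟩ = 0.64119.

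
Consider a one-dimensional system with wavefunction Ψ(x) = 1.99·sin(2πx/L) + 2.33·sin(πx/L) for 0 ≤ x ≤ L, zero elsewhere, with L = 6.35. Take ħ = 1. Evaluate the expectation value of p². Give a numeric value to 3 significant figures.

0.554

p² Ψ = −ħ² d²Ψ/dx²; ⟨p²⟩ = −ħ² ∫ Ψ*·Ψ'' dx / ∫|Ψ|² dx.
d²/dx² sin(jπx/L) = −(jπ/L)²·sin(jπx/L); on 0 ≤ x ≤ L, ∫sin²(jπx/L) dx = L/2 and ∫sin(jπx/L)·sin(lπx/L) dx = 0 for j ≠ l, so only diagonal terms survive in ∫|Ψ|² and ∫Ψ·Ψ″; ∫Ψ·Ψ′ dx = [Ψ²/2] between the walls = 0.
State is unnormalized: ∫|Ψ|² dx = 29.810, and ∫Ψ*·(−ħ² Ψ'') dx = 16.529, so ⟨p²⟩ = 16.529 / 29.810.
⟨p²⟩ = 0.55448.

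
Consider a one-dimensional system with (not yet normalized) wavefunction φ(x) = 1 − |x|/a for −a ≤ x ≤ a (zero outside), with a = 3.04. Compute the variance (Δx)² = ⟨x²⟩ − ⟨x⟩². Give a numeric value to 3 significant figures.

Compute ⟨x⟩ and ⟨x²⟩ separately, then (Δx)² = ⟨x²⟩ − ⟨x⟩².
φ is even, so ∫ over [−a, a] = 2∫₀ᵃ with φ = 1 − x/a there: ∫₀ᵃ (1 − x/a)² dx = a/3, ∫₀ᵃ x²(1 − x/a)² dx = a³/30, ∫₀ᵃ x⁴(1 − x/a)² dx = a⁵/105.
Normalization: ∫|φ|² dx = 2.0267.
⟨x⟩ = 0.0000 and ⟨x²⟩ = 0.92416.
(Δx)² = 0.92416 − (0.0000)² = 0.92416.

0.924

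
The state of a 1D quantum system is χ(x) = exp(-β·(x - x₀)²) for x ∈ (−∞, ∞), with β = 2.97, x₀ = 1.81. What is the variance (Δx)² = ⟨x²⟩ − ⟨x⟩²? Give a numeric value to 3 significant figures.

0.0842

Compute ⟨x⟩ and ⟨x²⟩ separately, then (Δx)² = ⟨x²⟩ − ⟨x⟩².
Gaussian moments (u = x − x₀): ∫u^(2j)·e^(−2βu²) du = (2j−1)!!/(4β)^j · √(π/(2β)), odd powers integrate to 0; here √(π/(2β)) = 0.72725.
Normalization: ∫|χ|² dx = 0.72725.
⟨x⟩ = 1.8100 and ⟨x²⟩ = 3.3603.
(Δx)² = 3.3603 − (1.8100)² = 0.084175.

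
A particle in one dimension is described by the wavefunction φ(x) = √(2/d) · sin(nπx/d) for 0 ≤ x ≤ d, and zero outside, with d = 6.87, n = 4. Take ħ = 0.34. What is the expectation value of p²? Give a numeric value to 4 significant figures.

p² φ = −ħ² d²φ/dx²; ⟨p²⟩ = −ħ² ∫ φ*·φ'' dx.
d/dx sin(nπx/d) = (nπ/d)·cos(nπx/d) and d²/dx² sin(nπx/d) = −(nπ/d)²·sin(nπx/d); on 0 ≤ x ≤ d, ∫sin²(nπx/d) dx = d/2 and ∫sin(nπx/d)·cos(nπx/d) dx = 0.
⟨p²⟩ = 0.38678.

0.3868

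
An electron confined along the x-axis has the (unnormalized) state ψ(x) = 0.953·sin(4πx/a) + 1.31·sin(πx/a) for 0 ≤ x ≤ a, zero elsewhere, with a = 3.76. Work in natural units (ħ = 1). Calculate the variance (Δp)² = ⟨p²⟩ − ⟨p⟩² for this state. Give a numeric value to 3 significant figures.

4.32

Compute ⟨p⟩ and ⟨p²⟩ separately; (Δp)² = ⟨p²⟩ − ⟨p⟩².
d²/dx² sin(jπx/a) = −(jπ/a)²·sin(jπx/a); on 0 ≤ x ≤ a, ∫sin²(jπx/a) dx = a/2 and ∫sin(jπx/a)·sin(lπx/a) dx = 0 for j ≠ l, so only diagonal terms survive in ∫|ψ|² and ∫ψ·ψ″; ∫ψ·ψ′ dx = [ψ²/2] between the walls = 0.
Normalization: ∫|ψ|² dx = 4.9337.
⟨p⟩ = 0.0000 and ⟨p²⟩ = 4.3221.
(Δp)² = 4.3221 − (0.0000)² = 4.3221.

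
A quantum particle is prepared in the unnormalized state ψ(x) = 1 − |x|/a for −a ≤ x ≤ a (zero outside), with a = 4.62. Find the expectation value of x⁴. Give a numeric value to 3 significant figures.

13.0

⟨x⁴⟩ = ∫ x⁴·|ψ|² dx / ∫|ψ|² dx (integrals over the domain).
ψ is even, so ∫ over [−a, a] = 2∫₀ᵃ with ψ = 1 − x/a there: ∫₀ᵃ (1 − x/a)² dx = a/3, ∫₀ᵃ x²(1 − x/a)² dx = a³/30, ∫₀ᵃ x⁴(1 − x/a)² dx = a⁵/105.
State is unnormalized: ∫|ψ|² dx = 3.0800, and ∫ψ*·x⁴·ψ dx = 40.091, so ⟨x⁴⟩ = 40.091 / 3.0800.
⟨x⁴⟩ = 13.017.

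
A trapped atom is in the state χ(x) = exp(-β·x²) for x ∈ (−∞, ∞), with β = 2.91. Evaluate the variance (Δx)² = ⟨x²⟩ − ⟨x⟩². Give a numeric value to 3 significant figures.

0.0859

Compute ⟨x⟩ and ⟨x²⟩ separately, then (Δx)² = ⟨x²⟩ − ⟨x⟩².
Gaussian moments: ∫x^(2j)·e^(−2βx²) dx = (2j−1)!!/(4β)^j · √(π/(2β)), odd powers integrate to 0; here √(π/(2β)) = 0.73471.
Normalization: ∫|χ|² dx = 0.73471.
⟨x⟩ = 0.0000 and ⟨x²⟩ = 0.085911.
(Δx)² = 0.085911 − (0.0000)² = 0.085911.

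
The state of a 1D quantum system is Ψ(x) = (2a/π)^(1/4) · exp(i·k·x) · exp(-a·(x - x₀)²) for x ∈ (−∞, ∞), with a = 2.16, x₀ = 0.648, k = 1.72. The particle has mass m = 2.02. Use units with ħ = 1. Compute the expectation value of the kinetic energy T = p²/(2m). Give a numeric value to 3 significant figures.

1.27

T = −(ħ²/2m) d²/dx², so ⟨T⟩ = −(ħ²/2m) ∫ Ψ*·Ψ'' dx; with m = 2.02.
Gaussian moments (u = x − x₀): ∫u^(2j)·e^(−2au²) du = (2j−1)!!/(4a)^j · √(π/(2a)), odd powers integrate to 0; here √(π/(2a)) = 0.85277. Derivatives: Ψ′ = (ik − 2au)·Ψ, Ψ″ = ((ik − 2au)² − 2a)·Ψ; the odd-in-u pieces drop out.
⟨T⟩ = 1.2669.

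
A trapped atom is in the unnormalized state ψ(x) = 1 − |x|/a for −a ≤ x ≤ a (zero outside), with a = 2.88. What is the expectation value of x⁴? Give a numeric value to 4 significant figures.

1.966

⟨x⁴⟩ = ∫ x⁴·|ψ|² dx / ∫|ψ|² dx (integrals over the domain).
ψ is even, so ∫ over [−a, a] = 2∫₀ᵃ with ψ = 1 − x/a there: ∫₀ᵃ (1 − x/a)² dx = a/3, ∫₀ᵃ x²(1 − x/a)² dx = a³/30, ∫₀ᵃ x⁴(1 − x/a)² dx = a⁵/105.
State is unnormalized: ∫|ψ|² dx = 1.9200, and ∫ψ*·x⁴·ψ dx = 3.7740, so ⟨x⁴⟩ = 3.7740 / 1.9200.
⟨x⁴⟩ = 1.9656.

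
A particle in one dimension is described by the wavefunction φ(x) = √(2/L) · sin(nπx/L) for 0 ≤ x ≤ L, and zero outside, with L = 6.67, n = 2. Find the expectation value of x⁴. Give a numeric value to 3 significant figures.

348.

⟨x⁴⟩ = ∫ x⁴·|φ|² dx (integrals over the domain).
With sin²θ = (1 − cos2θ)/2 on 0 ≤ x ≤ L: ∫sin²(nπx/L) dx = L/2, ∫x·sin²(nπx/L) dx = L²/4, ∫x²·sin²(nπx/L) dx = L³·(1/6 − 1/(4n²π²)); higher powers xᵏ the same way, integrating xᵏ·cos(2nπx/L) by parts.
⟨x⁴⟩ = 347.62.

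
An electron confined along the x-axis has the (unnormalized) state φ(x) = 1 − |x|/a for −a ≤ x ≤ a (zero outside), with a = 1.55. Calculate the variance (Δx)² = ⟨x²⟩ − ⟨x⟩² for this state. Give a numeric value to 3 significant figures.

Compute ⟨x⟩ and ⟨x²⟩ separately, then (Δx)² = ⟨x²⟩ − ⟨x⟩².
φ is even, so ∫ over [−a, a] = 2∫₀ᵃ with φ = 1 − x/a there: ∫₀ᵃ (1 − x/a)² dx = a/3, ∫₀ᵃ x²(1 − x/a)² dx = a³/30, ∫₀ᵃ x⁴(1 − x/a)² dx = a⁵/105.
Normalization: ∫|φ|² dx = 1.0333.
⟨x⟩ = 0.0000 and ⟨x²⟩ = 0.24025.
(Δx)² = 0.24025 − (0.0000)² = 0.24025.

0.240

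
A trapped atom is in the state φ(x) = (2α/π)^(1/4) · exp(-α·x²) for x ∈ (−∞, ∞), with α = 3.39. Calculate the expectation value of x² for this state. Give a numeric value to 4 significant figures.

⟨x²⟩ = ∫ x²·|φ|² dx (integrals over the domain).
Gaussian moments: ∫x^(2j)·e^(−2αx²) dx = (2j−1)!!/(4α)^j · √(π/(2α)), odd powers integrate to 0; here √(π/(2α)) = 0.68071.
⟨x²⟩ = 0.073746.

0.07375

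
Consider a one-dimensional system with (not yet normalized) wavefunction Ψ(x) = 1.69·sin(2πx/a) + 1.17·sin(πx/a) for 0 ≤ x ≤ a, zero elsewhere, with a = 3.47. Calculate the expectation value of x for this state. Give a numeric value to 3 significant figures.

1.15

⟨x⟩ = ∫ x·|Ψ|² dx / ∫|Ψ|² dx (integrals over the domain).
On 0 ≤ x ≤ a (j ≠ l): ∫sin²(jπx/a) dx = a/2, ∫sin(jπx/a)·sin(lπx/a) dx = 0; diagonal moments ∫x·sin²(jπx/a) dx = a²/4, ∫x²·sin²(jπx/a) dx = a³·(1/6 − 1/(4j²π²)); cross terms ∫x·sin(jπx/a)·sin(lπx/a) dx = 0 for j + l even and −4jla²/(π²(j² − l²)²) for j + l odd, ∫x²·sin(jπx/a)·sin(lπx/a) dx = (−1)^(j+l)·4jla³/(π²(j² − l²)²); higher powers the same way via product-to-sum and parts.
State is unnormalized: ∫|Ψ|² dx = 7.3304, and ∫Ψ*·x·Ψ dx = 8.4297, so ⟨x⟩ = 8.4297 / 7.3304.
⟨x⟩ = 1.1500.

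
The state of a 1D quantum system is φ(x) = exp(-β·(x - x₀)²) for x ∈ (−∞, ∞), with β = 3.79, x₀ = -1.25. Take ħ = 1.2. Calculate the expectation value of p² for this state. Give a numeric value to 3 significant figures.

p² φ = −ħ² d²φ/dx²; ⟨p²⟩ = −ħ² ∫ φ*·φ'' dx / ∫|φ|² dx.
Gaussian moments (u = x − x₀): ∫u^(2j)·e^(−2βu²) du = (2j−1)!!/(4β)^j · √(π/(2β)), odd powers integrate to 0; here √(π/(2β)) = 0.64378. Derivatives: d/dx e^(−βu²) = −2βu·e^(−βu²), d²/dx² e^(−βu²) = (4β²u² − 2β)·e^(−βu²).
State is unnormalized: ∫|φ|² dx = 0.64378, and ∫φ*·(−ħ² φ'') dx = 3.5135, so ⟨p²⟩ = 3.5135 / 0.64378.
⟨p²⟩ = 5.4576.

5.46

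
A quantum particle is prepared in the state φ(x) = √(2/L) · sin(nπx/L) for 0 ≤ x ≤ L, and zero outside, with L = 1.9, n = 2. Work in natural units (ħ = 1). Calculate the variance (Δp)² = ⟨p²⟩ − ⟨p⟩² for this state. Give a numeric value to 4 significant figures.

10.94

Compute ⟨p⟩ and ⟨p²⟩ separately; (Δp)² = ⟨p²⟩ − ⟨p⟩².
d/dx sin(nπx/L) = (nπ/L)·cos(nπx/L) and d²/dx² sin(nπx/L) = −(nπ/L)²·sin(nπx/L); on 0 ≤ x ≤ L, ∫sin²(nπx/L) dx = L/2 and ∫sin(nπx/L)·cos(nπx/L) dx = 0.
⟨p⟩ = 0.0000 and ⟨p²⟩ = 10.936.
(Δp)² = 10.936 − (0.0000)² = 10.936.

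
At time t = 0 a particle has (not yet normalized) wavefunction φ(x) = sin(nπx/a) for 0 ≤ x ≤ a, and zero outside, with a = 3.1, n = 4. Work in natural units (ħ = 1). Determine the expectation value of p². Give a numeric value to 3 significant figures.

16.4

p² φ = −ħ² d²φ/dx²; ⟨p²⟩ = −ħ² ∫ φ*·φ'' dx / ∫|φ|² dx.
d/dx sin(nπx/a) = (nπ/a)·cos(nπx/a) and d²/dx² sin(nπx/a) = −(nπ/a)²·sin(nπx/a); on 0 ≤ x ≤ a, ∫sin²(nπx/a) dx = a/2 and ∫sin(nπx/a)·cos(nπx/a) dx = 0.
State is unnormalized: ∫|φ|² dx = 1.5500, and ∫φ*·(−ħ² φ'') dx = 25.470, so ⟨p²⟩ = 25.470 / 1.5500.
⟨p²⟩ = 16.432.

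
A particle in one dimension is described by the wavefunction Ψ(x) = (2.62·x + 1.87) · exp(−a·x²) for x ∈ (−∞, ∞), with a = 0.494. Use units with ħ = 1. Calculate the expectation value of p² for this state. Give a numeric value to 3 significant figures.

0.986

p² Ψ = −ħ² d²Ψ/dx²; ⟨p²⟩ = −ħ² ∫ Ψ*·Ψ'' dx / ∫|Ψ|² dx.
Expand each integrand as polynomial × e^(−2ax²) and use ∫x^(2j)·e^(−2ax²) dx = (2j−1)!!/(4a)^j · √(π/(2a)), odd powers → 0; here √(π/(2a)) = 1.7832. Differentiate with the product rule, d/dx e^(−ax²) = −2ax·e^(−ax²).
State is unnormalized: ∫|Ψ|² dx = 12.430, and ∫Ψ*·(−ħ² Ψ'') dx = 12.261, so ⟨p²⟩ = 12.261 / 12.430.
⟨p²⟩ = 0.98637.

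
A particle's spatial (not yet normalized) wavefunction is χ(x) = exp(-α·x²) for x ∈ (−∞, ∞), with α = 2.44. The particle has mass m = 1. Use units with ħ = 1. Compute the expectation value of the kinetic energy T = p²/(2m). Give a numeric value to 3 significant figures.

1.22

T = −(ħ²/2m) d²/dx², so ⟨T⟩ = −(ħ²/2m) ∫ χ*·χ'' dx / ∫|χ|² dx; with m = 1.
Gaussian moments: ∫x^(2j)·e^(−2αx²) dx = (2j−1)!!/(4α)^j · √(π/(2α)), odd powers integrate to 0; here √(π/(2α)) = 0.80235. Derivatives: d/dx e^(−αx²) = −2αx·e^(−αx²), d²/dx² e^(−αx²) = (4α²x² − 2α)·e^(−αx²).
State is unnormalized: ∫|χ|² dx = 0.80235, and ∫χ*·(−ħ²/2m · χ'') dx = 0.97887, so ⟨T⟩ = 0.97887 / 0.80235.
⟨T⟩ = 1.2200.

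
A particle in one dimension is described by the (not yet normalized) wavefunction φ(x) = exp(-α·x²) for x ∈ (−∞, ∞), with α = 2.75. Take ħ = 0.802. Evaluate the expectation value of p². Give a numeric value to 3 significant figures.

p² φ = −ħ² d²φ/dx²; ⟨p²⟩ = −ħ² ∫ φ*·φ'' dx / ∫|φ|² dx.
Gaussian moments: ∫x^(2j)·e^(−2αx²) dx = (2j−1)!!/(4α)^j · √(π/(2α)), odd powers integrate to 0; here √(π/(2α)) = 0.75578. Derivatives: d/dx e^(−αx²) = −2αx·e^(−αx²), d²/dx² e^(−αx²) = (4α²x² − 2α)·e^(−αx²).
State is unnormalized: ∫|φ|² dx = 0.75578, and ∫φ*·(−ħ² φ'') dx = 1.3368, so ⟨p²⟩ = 1.3368 / 0.75578.
⟨p²⟩ = 1.7688.

1.77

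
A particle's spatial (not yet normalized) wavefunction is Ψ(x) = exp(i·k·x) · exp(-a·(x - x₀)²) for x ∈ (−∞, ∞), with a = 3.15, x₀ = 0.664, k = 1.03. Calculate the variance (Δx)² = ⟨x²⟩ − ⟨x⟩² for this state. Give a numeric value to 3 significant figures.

Compute ⟨x⟩ and ⟨x²⟩ separately, then (Δx)² = ⟨x²⟩ − ⟨x⟩².
Gaussian moments (u = x − x₀): ∫u^(2j)·e^(−2au²) du = (2j−1)!!/(4a)^j · √(π/(2a)), odd powers integrate to 0; here √(π/(2a)) = 0.70616.
Normalization: ∫|Ψ|² dx = 0.70616.
⟨x⟩ = 0.66400 and ⟨x²⟩ = 0.52026.
(Δx)² = 0.52026 − (0.66400)² = 0.079365.

0.0794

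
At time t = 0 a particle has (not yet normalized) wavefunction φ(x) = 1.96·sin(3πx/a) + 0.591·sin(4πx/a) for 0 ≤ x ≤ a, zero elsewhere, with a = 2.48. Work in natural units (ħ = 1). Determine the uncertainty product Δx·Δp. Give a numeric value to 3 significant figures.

Δx = √(⟨x²⟩−⟨x⟩²), Δp = √(⟨p²⟩−⟨p⟩²).
On 0 ≤ x ≤ a (j ≠ l): ∫sin²(jπx/a) dx = a/2, ∫sin(jπx/a)·sin(lπx/a) dx = 0; diagonal moments ∫x·sin²(jπx/a) dx = a²/4, ∫x²·sin²(jπx/a) dx = a³·(1/6 − 1/(4j²π²)); cross terms ∫x·sin(jπx/a)·sin(lπx/a) dx = 0 for j + l even and −4jla²/(π²(j² − l²)²) for j + l odd, ∫x²·sin(jπx/a)·sin(lπx/a) dx = (−1)^(j+l)·4jla³/(π²(j² − l²)²); higher powers the same way via product-to-sum and parts. d²/dx² sin(jπx/a) = −(jπ/a)²·sin(jπx/a); on 0 ≤ x ≤ a, ∫sin²(jπx/a) dx = a/2 and ∫sin(jπx/a)·sin(lπx/a) dx = 0 for j ≠ l, so only diagonal terms survive in ∫|φ|² and ∫φ·φ″; ∫φ·φ′ dx = [φ²/2] between the walls = 0.
Normalization: ∫|φ|² dx = 5.1967.
⟨x⟩ = 0.96786, ⟨x²⟩ = 1.3419 ⇒ Δx = 0.63649.
⟨p⟩ = 0.0000, ⟨p²⟩ = 15.379 ⇒ Δp = 3.9216.
Δx·Δp = 2.4960.

2.50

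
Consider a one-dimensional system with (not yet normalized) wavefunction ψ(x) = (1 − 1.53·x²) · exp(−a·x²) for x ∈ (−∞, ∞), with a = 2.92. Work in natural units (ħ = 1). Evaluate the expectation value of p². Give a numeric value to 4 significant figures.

p² ψ = −ħ² d²ψ/dx²; ⟨p²⟩ = −ħ² ∫ ψ*·ψ'' dx / ∫|ψ|² dx.
Expand each integrand as polynomial × e^(−2ax²) and use ∫x^(2j)·e^(−2ax²) dx = (2j−1)!!/(4a)^j · √(π/(2a)), odd powers → 0; here √(π/(2a)) = 0.73345. Differentiate with the product rule, d/dx e^(−ax²) = −2ax·e^(−ax²).
State is unnormalized: ∫|ψ|² dx = 0.57905, and ∫ψ*·(−ħ² ψ'') dx = 2.9600, so ⟨p²⟩ = 2.9600 / 0.57905.
⟨p²⟩ = 5.1118.

5.112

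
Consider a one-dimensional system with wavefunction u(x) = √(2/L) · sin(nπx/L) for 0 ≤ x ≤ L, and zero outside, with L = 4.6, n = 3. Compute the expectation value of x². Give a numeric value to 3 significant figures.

6.93

⟨x²⟩ = ∫ x²·|u|² dx (integrals over the domain).
With sin²θ = (1 − cos2θ)/2 on 0 ≤ x ≤ L: ∫sin²(nπx/L) dx = L/2, ∫x·sin²(nπx/L) dx = L²/4, ∫x²·sin²(nπx/L) dx = L³·(1/6 − 1/(4n²π²)); higher powers xᵏ the same way, integrating xᵏ·cos(2nπx/L) by parts.
⟨x²⟩ = 6.9342.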